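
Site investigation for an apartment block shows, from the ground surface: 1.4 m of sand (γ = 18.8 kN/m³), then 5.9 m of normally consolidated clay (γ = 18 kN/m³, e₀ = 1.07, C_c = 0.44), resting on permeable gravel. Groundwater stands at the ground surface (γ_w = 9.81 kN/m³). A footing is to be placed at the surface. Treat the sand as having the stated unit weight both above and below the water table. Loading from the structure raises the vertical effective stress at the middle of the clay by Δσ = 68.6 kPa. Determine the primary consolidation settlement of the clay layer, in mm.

S_c ≈ 574 mm

Mid-depth of clay below the ground surface: z = 1.4 + 5.9/2 = 4.35 m.
Total vertical stress at mid-clay: σ_v = 18.8×1.4 + 18×2.95 = 79.42 kPa.
Pore pressure: u = 9.81×(4.35 − 0) = 42.673 kPa.
Initial effective stress: σ'_0 = σ_v − u = 79.42 − 42.673 = 36.747 kPa.
Final effective stress: σ'_f = σ'_0 + Δσ = 36.747 + 68.6 = 105.35 kPa.
Normally consolidated clay, so the full stress increment lies on the virgin compression line:
S_c = C_c·H/(1+e₀)·log₁₀(σ'_f/σ'_0) = 0.44×5.9/(1+1.07)×log₁₀(105.35/36.747)
    = 1.2541 × 0.45741 = 0.5736 m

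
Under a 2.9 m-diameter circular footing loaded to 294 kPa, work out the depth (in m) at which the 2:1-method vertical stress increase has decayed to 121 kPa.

z ≈ 1.62 m

2:1 spreading — at depth z the loaded area has grown by z in each plan dimension:
qD²/(D+z)² = Δσ_z ⇒ z = D(√(q/Δσ_z) − 1) = 2.9×(√(294/121) − 1) = 1.62 m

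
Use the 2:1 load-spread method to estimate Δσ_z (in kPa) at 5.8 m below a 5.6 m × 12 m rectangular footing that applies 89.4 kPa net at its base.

By the 2:1 method the load spreads at 1 horizontal : 2 vertical, so at depth z the loaded area has grown by z in each plan dimension:
Δσ = qBL/((B+z)(L+z)) = 89.4×5.6×12/((5.6+5.8)(12+5.8)) = 29.606 kPa

Δσ_z ≈ 29.6 kPa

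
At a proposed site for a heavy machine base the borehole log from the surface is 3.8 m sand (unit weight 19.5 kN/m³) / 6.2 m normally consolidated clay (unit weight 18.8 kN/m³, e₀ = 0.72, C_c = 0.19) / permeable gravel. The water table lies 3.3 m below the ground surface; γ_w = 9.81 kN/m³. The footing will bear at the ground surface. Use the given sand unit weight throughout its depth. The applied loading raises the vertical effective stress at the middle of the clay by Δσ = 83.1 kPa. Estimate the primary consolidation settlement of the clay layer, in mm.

Mid-depth of clay below the ground surface: z = 3.8 + 6.2/2 = 6.9 m.
Total vertical stress at mid-clay: σ_v = 19.5×3.8 + 18.8×3.1 = 132.38 kPa.
Pore pressure: u = 9.81×(6.9 − 3.3) = 35.316 kPa.
Initial effective stress: σ'_0 = σ_v − u = 132.38 − 35.316 = 97.064 kPa.
Final effective stress: σ'_f = σ'_0 + Δσ = 97.064 + 83.1 = 180.16 kPa.
Normally consolidated clay, so the full stress increment lies on the virgin compression line:
S_c = C_c·H/(1+e₀)·log₁₀(σ'_f/σ'_0) = 0.19×6.2/(1+0.72)×log₁₀(180.16/97.064)
    = 0.68488 × 0.2686 = 0.184 m

S_c ≈ 184 mm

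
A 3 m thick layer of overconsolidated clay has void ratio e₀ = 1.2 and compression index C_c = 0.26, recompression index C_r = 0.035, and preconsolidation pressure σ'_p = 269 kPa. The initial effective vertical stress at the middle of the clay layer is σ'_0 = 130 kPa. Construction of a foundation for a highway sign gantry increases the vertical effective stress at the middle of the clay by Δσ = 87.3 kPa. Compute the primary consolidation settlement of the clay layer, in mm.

S_c ≈ 10.6 mm

Final effective stress: σ'_f = 130 + 87.3 = 217.3 kPa.
σ'_f = 217.3 ≤ σ'_p = 269 kPa, so the clay remains overconsolidated and only the recompression index applies:
S_c = C_r·H/(1+e₀)·log₁₀(σ'_f/σ'_0) = 0.035×3/2.2×log₁₀(217.3/130)
    = 0.047726 × 0.22312 = 0.01065 m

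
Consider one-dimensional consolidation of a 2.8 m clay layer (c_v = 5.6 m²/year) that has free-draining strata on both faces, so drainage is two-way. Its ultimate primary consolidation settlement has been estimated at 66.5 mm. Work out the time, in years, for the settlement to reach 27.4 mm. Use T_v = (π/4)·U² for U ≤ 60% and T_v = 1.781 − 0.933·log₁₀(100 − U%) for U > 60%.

Drainage path length: H_d = H/2 = 1.4 m (double drainage).
U = S(t)/S_ult = 27.4/66.5 = 0.412.
U ≤ 60%: T_v = (π/4)·U² = (π/4)×0.41203² = 0.13334.
t = T_v·H_d²/c_v = 0.13334×1.4²/5.6 = 0.04667 years.

t ≈ 0.0467 years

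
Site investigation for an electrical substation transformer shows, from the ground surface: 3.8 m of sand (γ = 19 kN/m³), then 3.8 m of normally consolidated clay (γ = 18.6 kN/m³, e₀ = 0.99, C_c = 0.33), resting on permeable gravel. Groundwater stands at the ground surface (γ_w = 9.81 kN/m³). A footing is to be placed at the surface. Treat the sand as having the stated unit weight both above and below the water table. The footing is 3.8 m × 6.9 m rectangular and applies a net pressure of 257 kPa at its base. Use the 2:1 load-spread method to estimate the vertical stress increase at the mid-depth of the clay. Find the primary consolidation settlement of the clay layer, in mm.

Mid-depth of clay below the ground surface: z = 3.8 + 3.8/2 = 5.7 m.
Total vertical stress at mid-clay: σ_v = 19×3.8 + 18.6×1.9 = 107.54 kPa.
Pore pressure: u = 9.81×(5.7 − 0) = 55.917 kPa.
Initial effective stress: σ'_0 = σ_v − u = 107.54 − 55.917 = 51.623 kPa.
Stress increase at mid-clay by the 2:1 spreading method:
Δσ = qBL/((B+z)(L+z)) = 257×3.8×6.9/((3.8+5.7)(6.9+5.7)) = 56.295 kPa
Final effective stress: σ'_f = σ'_0 + Δσ = 51.623 + 56.295 = 107.92 kPa.
Normally consolidated clay, so the full stress increment lies on the virgin compression line:
S_c = C_c·H/(1+e₀)·log₁₀(σ'_f/σ'_0) = 0.33×3.8/(1+0.99)×log₁₀(107.92/51.623)
    = 0.63015 × 0.32026 = 0.2018 m

S_c ≈ 202 mm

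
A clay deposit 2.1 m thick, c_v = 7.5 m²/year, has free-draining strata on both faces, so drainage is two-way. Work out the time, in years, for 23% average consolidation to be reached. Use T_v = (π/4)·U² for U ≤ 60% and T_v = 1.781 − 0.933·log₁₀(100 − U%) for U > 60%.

Drainage path length: H_d = H/2 = 1.05 m (double drainage).
U ≤ 60%: T_v = (π/4)·U² = (π/4)×0.23² = 0.041548.
t = T_v·H_d²/c_v = 0.041548×1.05²/7.5 = 0.006108 years.

t ≈ 0.00611 years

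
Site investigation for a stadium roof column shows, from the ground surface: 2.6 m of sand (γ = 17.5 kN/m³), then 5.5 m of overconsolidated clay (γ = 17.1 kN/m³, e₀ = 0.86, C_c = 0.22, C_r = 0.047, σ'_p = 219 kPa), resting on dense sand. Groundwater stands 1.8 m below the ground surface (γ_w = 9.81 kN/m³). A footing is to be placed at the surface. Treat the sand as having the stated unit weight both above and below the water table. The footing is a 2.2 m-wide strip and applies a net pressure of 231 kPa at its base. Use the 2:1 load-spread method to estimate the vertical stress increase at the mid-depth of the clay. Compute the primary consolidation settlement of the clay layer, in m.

Mid-depth of clay below the ground surface: z = 2.6 + 5.5/2 = 5.35 m.
Total vertical stress at mid-clay: σ_v = 17.5×2.6 + 17.1×2.75 = 92.525 kPa.
Pore pressure: u = 9.81×(5.35 − 1.8) = 34.825 kPa.
Initial effective stress: σ'_0 = σ_v − u = 92.525 − 34.825 = 57.7 kPa.
Stress increase at mid-clay by the 2:1 spreading method:
Δσ = qB/(B+z) = 231×2.2/(2.2+5.35) = 67.311 kPa
Final effective stress: σ'_f = 57.7 + 67.311 = 125.01 kPa.
σ'_f = 125.01 ≤ σ'_p = 219 kPa, so the clay remains overconsolidated and only the recompression index applies:
S_c = C_r·H/(1+e₀)·log₁₀(σ'_f/σ'_0) = 0.047×5.5/1.86×log₁₀(125.01/57.7)
    = 0.13898 × 0.33577 = 0.04666 m

S_c ≈ 0.0467 m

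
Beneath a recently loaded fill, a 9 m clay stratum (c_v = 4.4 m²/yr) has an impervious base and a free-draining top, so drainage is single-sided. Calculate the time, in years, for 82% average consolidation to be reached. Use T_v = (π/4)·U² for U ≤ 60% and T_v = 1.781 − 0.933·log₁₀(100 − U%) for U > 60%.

Drainage path length: H_d = H = 9 m (single drainage).
U > 60%: T_v = 1.781 − 0.933·log₁₀(100 − 82) = 0.60983.
t = T_v·H_d²/c_v = 0.60983×9²/4.4 = 11.23 years.

t ≈ 11.2 years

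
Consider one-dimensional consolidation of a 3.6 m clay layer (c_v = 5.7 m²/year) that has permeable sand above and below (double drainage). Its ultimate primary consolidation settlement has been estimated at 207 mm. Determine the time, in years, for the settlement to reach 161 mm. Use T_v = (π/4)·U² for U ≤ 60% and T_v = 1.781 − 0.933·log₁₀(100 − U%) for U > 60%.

t ≈ 0.298 years

Drainage path length: H_d = H/2 = 1.8 m (double drainage).
U = S(t)/S_ult = 161/207 = 0.7778.
U > 60%: T_v = 1.781 − 0.933·log₁₀(100 − 77.778) = 0.52445.
t = T_v·H_d²/c_v = 0.52445×1.8²/5.7 = 0.2981 years.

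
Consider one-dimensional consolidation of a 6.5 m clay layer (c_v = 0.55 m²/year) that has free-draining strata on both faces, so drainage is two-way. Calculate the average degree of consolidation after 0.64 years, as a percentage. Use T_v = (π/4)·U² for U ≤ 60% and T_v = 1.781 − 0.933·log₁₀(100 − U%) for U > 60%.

Drainage path length: H_d = H/2 = 3.25 m (double drainage).
T_v = c_v·t/H_d² = 0.55×0.64/3.25² = 0.033325.
T_v = 0.033325 corresponds to the U ≤ 60% branch:
U = √(4T_v/π) = 0.206

U ≈ 20.6 %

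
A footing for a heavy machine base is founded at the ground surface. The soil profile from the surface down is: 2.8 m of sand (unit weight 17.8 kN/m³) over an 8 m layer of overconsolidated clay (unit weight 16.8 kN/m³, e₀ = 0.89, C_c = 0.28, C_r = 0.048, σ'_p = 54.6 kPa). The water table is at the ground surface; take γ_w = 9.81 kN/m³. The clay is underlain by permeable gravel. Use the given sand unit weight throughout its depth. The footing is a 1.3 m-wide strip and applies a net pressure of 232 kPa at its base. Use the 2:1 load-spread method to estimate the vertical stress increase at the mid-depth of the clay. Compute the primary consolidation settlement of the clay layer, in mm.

S_c ≈ 250 mm

Mid-depth of clay below the ground surface: z = 2.8 + 8/2 = 6.8 m.
Total vertical stress at mid-clay: σ_v = 17.8×2.8 + 16.8×4 = 117.04 kPa.
Pore pressure: u = 9.81×(6.8 − 0) = 66.708 kPa.
Initial effective stress: σ'_0 = σ_v − u = 117.04 − 66.708 = 50.332 kPa.
Stress increase at mid-clay by the 2:1 spreading method:
Δσ = qB/(B+z) = 232×1.3/(1.3+6.8) = 37.235 kPa
Final effective stress: σ'_f = 50.332 + 37.235 = 87.567 kPa.
σ'_f = 87.567 > σ'_p = 54.6 kPa, so the stress path crosses the preconsolidation pressure — recompression up to σ'_p, then virgin compression beyond:
S_c = H/(1+e₀)·[C_r·log₁₀(σ'_p/σ'_0) + C_c·log₁₀(σ'_f/σ'_p)]
    = 8/1.89 × [0.048×log₁₀(54.6/50.332) + 0.28×log₁₀(87.567/54.6)]
    = 4.2328 × [0.0016967 + 0.057441] = 0.2503 m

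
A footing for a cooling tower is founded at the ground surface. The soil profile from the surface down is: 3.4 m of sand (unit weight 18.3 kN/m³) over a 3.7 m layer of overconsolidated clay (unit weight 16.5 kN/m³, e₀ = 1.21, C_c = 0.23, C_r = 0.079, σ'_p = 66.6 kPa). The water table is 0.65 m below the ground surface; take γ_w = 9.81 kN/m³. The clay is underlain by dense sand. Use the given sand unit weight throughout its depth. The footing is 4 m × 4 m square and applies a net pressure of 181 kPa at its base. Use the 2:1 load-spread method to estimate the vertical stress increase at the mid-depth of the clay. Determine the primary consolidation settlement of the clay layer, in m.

Mid-depth of clay below the ground surface: z = 3.4 + 3.7/2 = 5.25 m.
Total vertical stress at mid-clay: σ_v = 18.3×3.4 + 16.5×1.85 = 92.745 kPa.
Pore pressure: u = 9.81×(5.25 − 0.65) = 45.126 kPa.
Initial effective stress: σ'_0 = σ_v − u = 92.745 − 45.126 = 47.619 kPa.
Stress increase at mid-clay by the 2:1 spreading method:
Δσ = qBL/((B+z)(L+z)) = 181×4×4/((4+5.25)(4+5.25)) = 33.847 kPa
Final effective stress: σ'_f = 47.619 + 33.847 = 81.466 kPa.
σ'_f = 81.466 > σ'_p = 66.6 kPa, so the stress path crosses the preconsolidation pressure — recompression up to σ'_p, then virgin compression beyond:
S_c = H/(1+e₀)·[C_r·log₁₀(σ'_p/σ'_0) + C_c·log₁₀(σ'_f/σ'_p)]
    = 3.7/2.21 × [0.079×log₁₀(66.6/47.619) + 0.23×log₁₀(81.466/66.6)]
    = 1.6742 × [0.01151 + 0.020125] = 0.05296 m

S_c ≈ 0.053 m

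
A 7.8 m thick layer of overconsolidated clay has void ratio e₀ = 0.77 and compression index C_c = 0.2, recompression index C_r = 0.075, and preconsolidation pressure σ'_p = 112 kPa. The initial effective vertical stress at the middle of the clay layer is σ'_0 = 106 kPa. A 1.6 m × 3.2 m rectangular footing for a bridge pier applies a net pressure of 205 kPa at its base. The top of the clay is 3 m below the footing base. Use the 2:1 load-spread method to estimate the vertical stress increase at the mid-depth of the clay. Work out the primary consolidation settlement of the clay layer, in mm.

Mid-depth of clay below the footing base: z = 3 + 7.8/2 = 6.9 m.
Stress increase at mid-clay by the 2:1 spreading method:
Δσ = qBL/((B+z)(L+z)) = 205×1.6×3.2/((1.6+6.9)(3.2+6.9)) = 12.226 kPa
Final effective stress: σ'_f = 106 + 12.226 = 118.23 kPa.
σ'_f = 118.23 > σ'_p = 112 kPa, so the stress path crosses the preconsolidation pressure — recompression up to σ'_p, then virgin compression beyond:
S_c = H/(1+e₀)·[C_r·log₁₀(σ'_p/σ'_0) + C_c·log₁₀(σ'_f/σ'_p)]
    = 7.8/1.77 × [0.075×log₁₀(112/106) + 0.2×log₁₀(118.23/112)]
    = 4.4068 × [0.0017934 + 0.0047019] = 0.02862 m

S_c ≈ 28.6 mm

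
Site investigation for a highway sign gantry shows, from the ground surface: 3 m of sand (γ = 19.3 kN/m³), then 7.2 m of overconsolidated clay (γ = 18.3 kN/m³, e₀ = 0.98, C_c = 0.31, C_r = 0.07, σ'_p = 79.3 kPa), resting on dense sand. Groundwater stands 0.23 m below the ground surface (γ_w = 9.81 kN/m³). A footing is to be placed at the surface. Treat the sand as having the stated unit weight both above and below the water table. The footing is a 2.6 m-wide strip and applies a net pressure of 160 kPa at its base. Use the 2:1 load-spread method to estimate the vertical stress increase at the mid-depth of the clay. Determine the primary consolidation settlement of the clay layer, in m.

S_c ≈ 0.173 m

Mid-depth of clay below the ground surface: z = 3 + 7.2/2 = 6.6 m.
Total vertical stress at mid-clay: σ_v = 19.3×3 + 18.3×3.6 = 123.78 kPa.
Pore pressure: u = 9.81×(6.6 − 0.23) = 62.49 kPa.
Initial effective stress: σ'_0 = σ_v − u = 123.78 − 62.49 = 61.29 kPa.
Stress increase at mid-clay by the 2:1 spreading method:
Δσ = qB/(B+z) = 160×2.6/(2.6+6.6) = 45.217 kPa
Final effective stress: σ'_f = 61.29 + 45.217 = 106.51 kPa.
σ'_f = 106.51 > σ'_p = 79.3 kPa, so the stress path crosses the preconsolidation pressure — recompression up to σ'_p, then virgin compression beyond:
S_c = H/(1+e₀)·[C_r·log₁₀(σ'_p/σ'_0) + C_c·log₁₀(σ'_f/σ'_p)]
    = 7.2/1.98 × [0.07×log₁₀(79.3/61.29) + 0.31×log₁₀(106.51/79.3)]
    = 3.6364 × [0.0078318 + 0.039716] = 0.1729 m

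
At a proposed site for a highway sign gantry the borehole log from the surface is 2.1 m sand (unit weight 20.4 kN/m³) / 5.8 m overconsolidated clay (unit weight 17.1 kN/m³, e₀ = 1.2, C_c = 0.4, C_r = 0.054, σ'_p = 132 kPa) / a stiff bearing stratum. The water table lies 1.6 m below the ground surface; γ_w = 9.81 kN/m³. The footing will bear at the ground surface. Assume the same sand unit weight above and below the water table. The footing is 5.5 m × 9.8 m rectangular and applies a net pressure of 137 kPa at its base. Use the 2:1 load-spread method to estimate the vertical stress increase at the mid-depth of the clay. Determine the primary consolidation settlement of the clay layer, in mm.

Mid-depth of clay below the ground surface: z = 2.1 + 5.8/2 = 5 m.
Total vertical stress at mid-clay: σ_v = 20.4×2.1 + 17.1×2.9 = 92.43 kPa.
Pore pressure: u = 9.81×(5 − 1.6) = 33.354 kPa.
Initial effective stress: σ'_0 = σ_v − u = 92.43 − 33.354 = 59.076 kPa.
Stress increase at mid-clay by the 2:1 spreading method:
Δσ = qBL/((B+z)(L+z)) = 137×5.5×9.8/((5.5+5)(9.8+5)) = 47.518 kPa
Final effective stress: σ'_f = 59.076 + 47.518 = 106.59 kPa.
σ'_f = 106.59 ≤ σ'_p = 132 kPa, so the clay remains overconsolidated and only the recompression index applies:
S_c = C_r·H/(1+e₀)·log₁₀(σ'_f/σ'_0) = 0.054×5.8/2.2×log₁₀(106.59/59.076)
    = 0.14237 × 0.25631 = 0.03649 m

S_c ≈ 36.5 mm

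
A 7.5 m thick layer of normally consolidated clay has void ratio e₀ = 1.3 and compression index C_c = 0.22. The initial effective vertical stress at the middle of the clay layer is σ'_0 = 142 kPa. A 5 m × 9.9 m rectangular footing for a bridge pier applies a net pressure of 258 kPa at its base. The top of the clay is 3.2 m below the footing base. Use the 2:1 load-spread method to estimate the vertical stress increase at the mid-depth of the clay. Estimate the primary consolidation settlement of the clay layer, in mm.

S_c ≈ 115 mm

Mid-depth of clay below the footing base: z = 3.2 + 7.5/2 = 6.95 m.
Stress increase at mid-clay by the 2:1 spreading method:
Δσ = qBL/((B+z)(L+z)) = 258×5×9.9/((5+6.95)(9.9+6.95)) = 63.425 kPa
Final effective stress: σ'_f = σ'_0 + Δσ = 142 + 63.425 = 205.43 kPa.
Normally consolidated clay, so the full stress increment lies on the virgin compression line:
S_c = C_c·H/(1+e₀)·log₁₀(σ'_f/σ'_0) = 0.22×7.5/(1+1.3)×log₁₀(205.43/142)
    = 0.71739 × 0.16038 = 0.1151 m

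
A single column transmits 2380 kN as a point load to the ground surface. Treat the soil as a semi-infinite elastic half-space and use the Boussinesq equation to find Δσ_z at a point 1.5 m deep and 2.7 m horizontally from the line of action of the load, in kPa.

Δσ_z ≈ 13.6 kPa

Boussinesq vertical stress below a point load on an elastic half-space:
Δσ_z = 3P/(2πz²) · [1 + (r/z)²]^(−5/2)
r/z = 2.7/1.5 = 1.8; [1+(r/z)²]^(−5/2) = 0.027014.
Δσ_z = 3×2380/(2π×1.5²) × 0.027014 = 505.05 × 0.027014 = 13.64 kPa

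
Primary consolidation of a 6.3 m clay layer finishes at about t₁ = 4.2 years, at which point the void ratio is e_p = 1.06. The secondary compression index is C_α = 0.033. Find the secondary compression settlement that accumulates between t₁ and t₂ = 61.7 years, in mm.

Secondary compression: S_s = C_α·H/(1+e_p)·log₁₀(t₂/t₁)
S_s = 0.033×6.3/(1+1.06)×log₁₀(61.7/4.2)
    = 0.1009 × 1.167 = 0.1178 m

S_s ≈ 118 mm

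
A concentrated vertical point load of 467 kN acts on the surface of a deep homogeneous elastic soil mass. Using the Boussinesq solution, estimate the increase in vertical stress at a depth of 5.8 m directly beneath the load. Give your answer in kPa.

Boussinesq vertical stress below a point load on an elastic half-space:
Δσ_z = 3P/(2πz²) · [1 + (r/z)²]^(−5/2)
r/z = 0/5.8 = 0; [1+(r/z)²]^(−5/2) = 1.
Δσ_z = 3×467/(2π×5.8²) × 1 = 6.6283 × 1 = 6.628 kPa

Δσ_z ≈ 6.63 kPa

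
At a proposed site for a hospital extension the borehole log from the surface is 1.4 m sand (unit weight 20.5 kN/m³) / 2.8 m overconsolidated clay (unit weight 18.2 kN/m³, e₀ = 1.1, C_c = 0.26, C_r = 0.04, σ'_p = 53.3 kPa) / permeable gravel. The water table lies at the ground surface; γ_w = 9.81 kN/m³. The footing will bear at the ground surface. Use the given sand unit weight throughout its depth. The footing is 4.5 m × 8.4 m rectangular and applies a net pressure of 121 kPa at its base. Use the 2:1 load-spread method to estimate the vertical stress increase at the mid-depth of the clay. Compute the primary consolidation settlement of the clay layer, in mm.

S_c ≈ 82.1 mm

Mid-depth of clay below the ground surface: z = 1.4 + 2.8/2 = 2.8 m.
Total vertical stress at mid-clay: σ_v = 20.5×1.4 + 18.2×1.4 = 54.18 kPa.
Pore pressure: u = 9.81×(2.8 − 0) = 27.468 kPa.
Initial effective stress: σ'_0 = σ_v − u = 54.18 − 27.468 = 26.712 kPa.
Stress increase at mid-clay by the 2:1 spreading method:
Δσ = qBL/((B+z)(L+z)) = 121×4.5×8.4/((4.5+2.8)(8.4+2.8)) = 55.942 kPa
Final effective stress: σ'_f = 26.712 + 55.942 = 82.654 kPa.
σ'_f = 82.654 > σ'_p = 53.3 kPa, so the stress path crosses the preconsolidation pressure — recompression up to σ'_p, then virgin compression beyond:
S_c = H/(1+e₀)·[C_r·log₁₀(σ'_p/σ'_0) + C_c·log₁₀(σ'_f/σ'_p)]
    = 2.8/2.1 × [0.04×log₁₀(53.3/26.712) + 0.26×log₁₀(82.654/53.3)]
    = 1.3333 × [0.012001 + 0.04954] = 0.08205 m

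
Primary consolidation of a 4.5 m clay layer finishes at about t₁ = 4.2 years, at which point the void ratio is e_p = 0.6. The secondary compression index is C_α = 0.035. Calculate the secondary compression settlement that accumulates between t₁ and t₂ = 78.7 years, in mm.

Secondary compression: S_s = C_α·H/(1+e_p)·log₁₀(t₂/t₁)
S_s = 0.035×4.5/(1+0.6)×log₁₀(78.7/4.2)
    = 0.09844 × 1.273 = 0.1253 m

S_s ≈ 125 mm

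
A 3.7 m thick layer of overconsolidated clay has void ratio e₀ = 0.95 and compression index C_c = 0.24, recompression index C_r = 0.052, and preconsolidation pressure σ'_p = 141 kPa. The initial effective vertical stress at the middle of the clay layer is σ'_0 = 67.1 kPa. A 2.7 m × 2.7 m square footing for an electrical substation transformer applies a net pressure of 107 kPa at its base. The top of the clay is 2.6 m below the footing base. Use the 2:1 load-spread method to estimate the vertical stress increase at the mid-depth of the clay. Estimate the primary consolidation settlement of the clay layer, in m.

Mid-depth of clay below the footing base: z = 2.6 + 3.7/2 = 4.45 m.
Stress increase at mid-clay by the 2:1 spreading method:
Δσ = qBL/((B+z)(L+z)) = 107×2.7×2.7/((2.7+4.45)(2.7+4.45)) = 15.258 kPa
Final effective stress: σ'_f = 67.1 + 15.258 = 82.358 kPa.
σ'_f = 82.358 ≤ σ'_p = 141 kPa, so the clay remains overconsolidated and only the recompression index applies:
S_c = C_r·H/(1+e₀)·log₁₀(σ'_f/σ'_0) = 0.052×3.7/1.95×log₁₀(82.358/67.1)
    = 0.098665 × 0.088983 = 0.008779 m

S_c ≈ 0.00878 m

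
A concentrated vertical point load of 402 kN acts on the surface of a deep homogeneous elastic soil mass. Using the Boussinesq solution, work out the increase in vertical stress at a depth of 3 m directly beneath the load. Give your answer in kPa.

Δσ_z ≈ 21.3 kPa

Boussinesq vertical stress below a point load on an elastic half-space:
Δσ_z = 3P/(2πz²) · [1 + (r/z)²]^(−5/2)
r/z = 0/3 = 0; [1+(r/z)²]^(−5/2) = 1.
Δσ_z = 3×402/(2π×3²) × 1 = 21.327 × 1 = 21.33 kPa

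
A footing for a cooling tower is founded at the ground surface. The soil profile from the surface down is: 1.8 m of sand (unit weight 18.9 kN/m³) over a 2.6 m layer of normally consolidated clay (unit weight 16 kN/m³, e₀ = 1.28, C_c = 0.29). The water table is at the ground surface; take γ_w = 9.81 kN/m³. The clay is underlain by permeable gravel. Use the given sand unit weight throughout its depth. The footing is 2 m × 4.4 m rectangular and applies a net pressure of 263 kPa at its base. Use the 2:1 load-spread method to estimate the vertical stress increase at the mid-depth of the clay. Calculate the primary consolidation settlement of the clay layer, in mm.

S_c ≈ 179 mm

Mid-depth of clay below the ground surface: z = 1.8 + 2.6/2 = 3.1 m.
Total vertical stress at mid-clay: σ_v = 18.9×1.8 + 16×1.3 = 54.82 kPa.
Pore pressure: u = 9.81×(3.1 − 0) = 30.411 kPa.
Initial effective stress: σ'_0 = σ_v − u = 54.82 − 30.411 = 24.409 kPa.
Stress increase at mid-clay by the 2:1 spreading method:
Δσ = qBL/((B+z)(L+z)) = 263×2×4.4/((2+3.1)(4.4+3.1)) = 60.507 kPa
Final effective stress: σ'_f = σ'_0 + Δσ = 24.409 + 60.507 = 84.916 kPa.
Normally consolidated clay, so the full stress increment lies on the virgin compression line:
S_c = C_c·H/(1+e₀)·log₁₀(σ'_f/σ'_0) = 0.29×2.6/(1+1.28)×log₁₀(84.916/24.409)
    = 0.3307 × 0.54144 = 0.1791 m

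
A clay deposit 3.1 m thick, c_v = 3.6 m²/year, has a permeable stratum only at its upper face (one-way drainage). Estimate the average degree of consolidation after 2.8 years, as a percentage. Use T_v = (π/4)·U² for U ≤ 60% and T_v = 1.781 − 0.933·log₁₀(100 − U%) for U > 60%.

Drainage path length: H_d = H = 3.1 m (single drainage).
T_v = c_v·t/H_d² = 3.6×2.8/3.1² = 1.0489.
T_v = 1.0489 corresponds to the U > 60% branch:
U = 1 − 10^((1.781 − T_v)/0.933)/100 = 0.9391

U ≈ 93.9 %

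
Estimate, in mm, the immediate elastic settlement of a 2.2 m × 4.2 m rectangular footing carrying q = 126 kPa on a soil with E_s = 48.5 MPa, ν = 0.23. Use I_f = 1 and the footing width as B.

S_e ≈ 5.41 mm

Immediate (elastic) settlement: S_e = q·B·(1−ν²)/E_s · I_f.
E_s = 48.5 MPa = 48500 kPa.
S_e = 126 × 2.2 × (1 − 0.23²) / 48500 × 1
    = 126 × 2.2 × 0.9471 / 48500 × 1
    = 0.005413 m = 5.413 mm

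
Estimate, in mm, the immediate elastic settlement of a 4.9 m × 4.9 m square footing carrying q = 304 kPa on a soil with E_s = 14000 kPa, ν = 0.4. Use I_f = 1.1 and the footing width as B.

S_e ≈ 98.3 mm

Immediate (elastic) settlement: S_e = q·B·(1−ν²)/E_s · I_f.
S_e = 304 × 4.9 × (1 − 0.4²) / 14000 × 1.1
    = 304 × 4.9 × 0.84 / 14000 × 1.1
    = 0.09831 m = 98.31 mm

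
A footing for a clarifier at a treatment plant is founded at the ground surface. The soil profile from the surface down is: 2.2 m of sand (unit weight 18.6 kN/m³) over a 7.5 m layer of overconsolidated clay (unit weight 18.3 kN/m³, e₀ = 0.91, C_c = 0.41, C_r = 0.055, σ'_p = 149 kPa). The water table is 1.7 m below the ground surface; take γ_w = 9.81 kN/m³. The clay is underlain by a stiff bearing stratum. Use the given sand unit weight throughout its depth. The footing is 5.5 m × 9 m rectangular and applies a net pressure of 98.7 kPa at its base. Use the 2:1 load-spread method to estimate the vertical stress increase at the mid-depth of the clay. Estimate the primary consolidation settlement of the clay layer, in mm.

S_c ≈ 32.9 mm

Mid-depth of clay below the ground surface: z = 2.2 + 7.5/2 = 5.95 m.
Total vertical stress at mid-clay: σ_v = 18.6×2.2 + 18.3×3.75 = 109.55 kPa.
Pore pressure: u = 9.81×(5.95 − 1.7) = 41.693 kPa.
Initial effective stress: σ'_0 = σ_v − u = 109.55 − 41.693 = 67.857 kPa.
Stress increase at mid-clay by the 2:1 spreading method:
Δσ = qBL/((B+z)(L+z)) = 98.7×5.5×9/((5.5+5.95)(9+5.95)) = 28.541 kPa
Final effective stress: σ'_f = 67.857 + 28.541 = 96.398 kPa.
σ'_f = 96.398 ≤ σ'_p = 149 kPa, so the clay remains overconsolidated and only the recompression index applies:
S_c = C_r·H/(1+e₀)·log₁₀(σ'_f/σ'_0) = 0.055×7.5/1.91×log₁₀(96.398/67.857)
    = 0.21597 × 0.15247 = 0.03293 m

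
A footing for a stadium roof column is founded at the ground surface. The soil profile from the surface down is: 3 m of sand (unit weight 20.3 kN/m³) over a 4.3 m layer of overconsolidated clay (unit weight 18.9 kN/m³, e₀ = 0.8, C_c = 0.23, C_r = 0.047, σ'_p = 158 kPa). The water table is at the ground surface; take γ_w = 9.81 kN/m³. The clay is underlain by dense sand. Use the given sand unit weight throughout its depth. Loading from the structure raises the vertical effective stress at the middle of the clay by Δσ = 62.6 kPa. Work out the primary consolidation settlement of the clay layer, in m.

S_c ≈ 0.039 m

Mid-depth of clay below the ground surface: z = 3 + 4.3/2 = 5.15 m.
Total vertical stress at mid-clay: σ_v = 20.3×3 + 18.9×2.15 = 101.53 kPa.
Pore pressure: u = 9.81×(5.15 − 0) = 50.522 kPa.
Initial effective stress: σ'_0 = σ_v − u = 101.53 − 50.522 = 51.008 kPa.
Final effective stress: σ'_f = 51.008 + 62.6 = 113.61 kPa.
σ'_f = 113.61 ≤ σ'_p = 158 kPa, so the clay remains overconsolidated and only the recompression index applies:
S_c = C_r·H/(1+e₀)·log₁₀(σ'_f/σ'_0) = 0.047×4.3/1.8×log₁₀(113.61/51.008)
    = 0.11228 × 0.34778 = 0.03905 m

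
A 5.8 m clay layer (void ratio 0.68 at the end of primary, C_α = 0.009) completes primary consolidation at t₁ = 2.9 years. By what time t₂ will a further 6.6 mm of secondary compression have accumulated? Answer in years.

S_s = C_α·H/(1+e_p)·log₁₀(t₂/t₁) ⇒ log₁₀(t₂/t₁) = S_s·(1+e_p)/(C_α·H).
log₁₀(t₂/t₁) = 0.0066 × (1+0.68) / (0.009×5.8) = 0.2124
t₂ = t₁ × 10^0.2124 = 2.9 × 1.631 = 4.729 years

t₂ ≈ 4.73 years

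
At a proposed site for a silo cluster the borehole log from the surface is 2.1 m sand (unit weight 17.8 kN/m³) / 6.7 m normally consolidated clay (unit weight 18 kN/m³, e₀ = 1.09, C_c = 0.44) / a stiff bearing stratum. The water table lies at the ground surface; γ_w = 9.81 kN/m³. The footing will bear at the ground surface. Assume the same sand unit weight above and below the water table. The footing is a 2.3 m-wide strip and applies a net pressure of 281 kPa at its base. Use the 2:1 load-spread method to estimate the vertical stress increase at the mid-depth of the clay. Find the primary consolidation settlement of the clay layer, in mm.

Mid-depth of clay below the ground surface: z = 2.1 + 6.7/2 = 5.45 m.
Total vertical stress at mid-clay: σ_v = 17.8×2.1 + 18×3.35 = 97.68 kPa.
Pore pressure: u = 9.81×(5.45 − 0) = 53.465 kPa.
Initial effective stress: σ'_0 = σ_v − u = 97.68 − 53.465 = 44.215 kPa.
Stress increase at mid-clay by the 2:1 spreading method:
Δσ = qB/(B+z) = 281×2.3/(2.3+5.45) = 83.394 kPa
Final effective stress: σ'_f = σ'_0 + Δσ = 44.215 + 83.394 = 127.61 kPa.
Normally consolidated clay, so the full stress increment lies on the virgin compression line:
S_c = C_c·H/(1+e₀)·log₁₀(σ'_f/σ'_0) = 0.44×6.7/(1+1.09)×log₁₀(127.61/44.215)
    = 1.4105 × 0.46032 = 0.6493 m

S_c ≈ 649 mm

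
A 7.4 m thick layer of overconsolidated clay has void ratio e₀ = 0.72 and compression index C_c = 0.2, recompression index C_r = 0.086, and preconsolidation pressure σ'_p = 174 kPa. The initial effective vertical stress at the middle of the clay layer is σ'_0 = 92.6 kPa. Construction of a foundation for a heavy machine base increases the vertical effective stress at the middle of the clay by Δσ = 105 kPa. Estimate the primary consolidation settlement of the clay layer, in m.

Final effective stress: σ'_f = 92.6 + 105 = 197.6 kPa.
σ'_f = 197.6 > σ'_p = 174 kPa, so the stress path crosses the preconsolidation pressure — recompression up to σ'_p, then virgin compression beyond:
S_c = H/(1+e₀)·[C_r·log₁₀(σ'_p/σ'_0) + C_c·log₁₀(σ'_f/σ'_p)]
    = 7.4/1.72 × [0.086×log₁₀(174/92.6) + 0.2×log₁₀(197.6/174)]
    = 4.3023 × [0.023559 + 0.011048] = 0.1489 m

S_c ≈ 0.149 m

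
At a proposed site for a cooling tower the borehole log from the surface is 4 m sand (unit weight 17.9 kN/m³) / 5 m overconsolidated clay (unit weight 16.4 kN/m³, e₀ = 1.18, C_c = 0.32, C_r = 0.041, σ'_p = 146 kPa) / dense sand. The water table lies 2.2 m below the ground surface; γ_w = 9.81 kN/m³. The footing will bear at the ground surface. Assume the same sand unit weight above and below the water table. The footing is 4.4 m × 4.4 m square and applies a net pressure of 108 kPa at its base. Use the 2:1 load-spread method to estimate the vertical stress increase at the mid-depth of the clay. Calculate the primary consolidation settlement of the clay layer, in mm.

S_c ≈ 9.11 mm

Mid-depth of clay below the ground surface: z = 4 + 5/2 = 6.5 m.
Total vertical stress at mid-clay: σ_v = 17.9×4 + 16.4×2.5 = 112.6 kPa.
Pore pressure: u = 9.81×(6.5 − 2.2) = 42.183 kPa.
Initial effective stress: σ'_0 = σ_v − u = 112.6 − 42.183 = 70.417 kPa.
Stress increase at mid-clay by the 2:1 spreading method:
Δσ = qBL/((B+z)(L+z)) = 108×4.4×4.4/((4.4+6.5)(4.4+6.5)) = 17.599 kPa
Final effective stress: σ'_f = 70.417 + 17.599 = 88.016 kPa.
σ'_f = 88.016 ≤ σ'_p = 146 kPa, so the clay remains overconsolidated and only the recompression index applies:
S_c = C_r·H/(1+e₀)·log₁₀(σ'_f/σ'_0) = 0.041×5/2.18×log₁₀(88.016/70.417)
    = 0.094038 × 0.096884 = 0.009111 m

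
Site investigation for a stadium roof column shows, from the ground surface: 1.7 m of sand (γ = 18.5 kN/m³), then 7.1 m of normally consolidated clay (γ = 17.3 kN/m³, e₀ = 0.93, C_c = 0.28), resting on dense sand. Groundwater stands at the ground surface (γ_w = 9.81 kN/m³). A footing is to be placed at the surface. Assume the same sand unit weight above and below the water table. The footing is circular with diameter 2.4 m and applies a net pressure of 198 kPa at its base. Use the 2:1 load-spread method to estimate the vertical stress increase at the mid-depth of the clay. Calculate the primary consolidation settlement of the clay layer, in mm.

Mid-depth of clay below the ground surface: z = 1.7 + 7.1/2 = 5.25 m.
Total vertical stress at mid-clay: σ_v = 18.5×1.7 + 17.3×3.55 = 92.865 kPa.
Pore pressure: u = 9.81×(5.25 − 0) = 51.503 kPa.
Initial effective stress: σ'_0 = σ_v − u = 92.865 − 51.503 = 41.362 kPa.
Stress increase at mid-clay by the 2:1 spreading method:
Δσ ≈ qD²/(D+z)² = 198×2.4²/(2.4+5.25)² = 19.488 kPa
Final effective stress: σ'_f = σ'_0 + Δσ = 41.362 + 19.488 = 60.85 kPa.
Normally consolidated clay, so the full stress increment lies on the virgin compression line:
S_c = C_c·H/(1+e₀)·log₁₀(σ'_f/σ'_0) = 0.28×7.1/(1+0.93)×log₁₀(60.85/41.362)
    = 1.0301 × 0.16766 = 0.1727 m

S_c ≈ 173 mm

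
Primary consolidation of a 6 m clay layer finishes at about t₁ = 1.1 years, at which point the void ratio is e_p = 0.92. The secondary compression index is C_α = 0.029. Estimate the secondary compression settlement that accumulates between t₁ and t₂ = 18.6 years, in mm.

Secondary compression: S_s = C_α·H/(1+e_p)·log₁₀(t₂/t₁)
S_s = 0.029×6/(1+0.92)×log₁₀(18.6/1.1)
    = 0.09063 × 1.228 = 0.1113 m

S_s ≈ 111 mm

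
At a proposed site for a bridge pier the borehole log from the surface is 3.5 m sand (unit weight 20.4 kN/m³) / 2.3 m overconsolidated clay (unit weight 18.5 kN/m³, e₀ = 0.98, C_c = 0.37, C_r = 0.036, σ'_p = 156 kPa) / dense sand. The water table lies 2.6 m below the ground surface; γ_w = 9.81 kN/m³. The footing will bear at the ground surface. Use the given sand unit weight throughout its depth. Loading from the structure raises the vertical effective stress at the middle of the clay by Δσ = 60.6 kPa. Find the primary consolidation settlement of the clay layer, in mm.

Mid-depth of clay below the ground surface: z = 3.5 + 2.3/2 = 4.65 m.
Total vertical stress at mid-clay: σ_v = 20.4×3.5 + 18.5×1.15 = 92.675 kPa.
Pore pressure: u = 9.81×(4.65 − 2.6) = 20.11 kPa.
Initial effective stress: σ'_0 = σ_v − u = 92.675 − 20.11 = 72.565 kPa.
Final effective stress: σ'_f = 72.565 + 60.6 = 133.16 kPa.
σ'_f = 133.16 ≤ σ'_p = 156 kPa, so the clay remains overconsolidated and only the recompression index applies:
S_c = C_r·H/(1+e₀)·log₁₀(σ'_f/σ'_0) = 0.036×2.3/1.98×log₁₀(133.16/72.565)
    = 0.041818 × 0.26365 = 0.01103 m

S_c ≈ 11 mm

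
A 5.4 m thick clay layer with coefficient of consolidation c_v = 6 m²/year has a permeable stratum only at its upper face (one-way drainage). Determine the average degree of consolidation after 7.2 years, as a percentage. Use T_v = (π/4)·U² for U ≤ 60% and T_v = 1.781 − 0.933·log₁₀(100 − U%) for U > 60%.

Drainage path length: H_d = H = 5.4 m (single drainage).
T_v = c_v·t/H_d² = 6×7.2/5.4² = 1.4815.
T_v = 1.4815 corresponds to the U > 60% branch:
U = 1 − 10^((1.781 − T_v)/0.933)/100 = 0.9791

U ≈ 97.9 %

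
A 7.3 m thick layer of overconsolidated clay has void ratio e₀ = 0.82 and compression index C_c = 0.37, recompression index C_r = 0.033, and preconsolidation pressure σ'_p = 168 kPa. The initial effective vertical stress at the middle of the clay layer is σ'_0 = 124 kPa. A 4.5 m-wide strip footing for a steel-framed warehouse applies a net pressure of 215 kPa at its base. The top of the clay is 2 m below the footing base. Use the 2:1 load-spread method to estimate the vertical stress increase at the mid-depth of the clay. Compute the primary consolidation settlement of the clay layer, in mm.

S_c ≈ 189 mm

Mid-depth of clay below the footing base: z = 2 + 7.3/2 = 5.65 m.
Stress increase at mid-clay by the 2:1 spreading method:
Δσ = qB/(B+z) = 215×4.5/(4.5+5.65) = 95.32 kPa
Final effective stress: σ'_f = 124 + 95.32 = 219.32 kPa.
σ'_f = 219.32 > σ'_p = 168 kPa, so the stress path crosses the preconsolidation pressure — recompression up to σ'_p, then virgin compression beyond:
S_c = H/(1+e₀)·[C_r·log₁₀(σ'_p/σ'_0) + C_c·log₁₀(σ'_f/σ'_p)]
    = 7.3/1.82 × [0.033×log₁₀(168/124) + 0.37×log₁₀(219.32/168)]
    = 4.011 × [0.0043523 + 0.042835] = 0.1893 m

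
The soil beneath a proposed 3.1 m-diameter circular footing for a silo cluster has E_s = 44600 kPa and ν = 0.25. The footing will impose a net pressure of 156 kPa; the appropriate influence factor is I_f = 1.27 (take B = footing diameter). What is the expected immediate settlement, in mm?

Immediate (elastic) settlement: S_e = q·B·(1−ν²)/E_s · I_f.
S_e = 156 × 3.1 × (1 − 0.25²) / 44600 × 1.27
    = 156 × 3.1 × 0.9375 / 44600 × 1.27
    = 0.01291 m = 12.91 mm

S_e ≈ 12.9 mm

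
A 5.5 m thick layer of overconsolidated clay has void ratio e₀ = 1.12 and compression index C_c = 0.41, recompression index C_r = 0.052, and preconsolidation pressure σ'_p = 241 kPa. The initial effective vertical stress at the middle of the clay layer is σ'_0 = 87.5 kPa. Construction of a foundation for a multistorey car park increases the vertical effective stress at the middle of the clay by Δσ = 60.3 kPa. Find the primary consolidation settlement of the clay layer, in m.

Final effective stress: σ'_f = 87.5 + 60.3 = 147.8 kPa.
σ'_f = 147.8 ≤ σ'_p = 241 kPa, so the clay remains overconsolidated and only the recompression index applies:
S_c = C_r·H/(1+e₀)·log₁₀(σ'_f/σ'_0) = 0.052×5.5/2.12×log₁₀(147.8/87.5)
    = 0.1349 × 0.22767 = 0.03071 m

S_c ≈ 0.0307 m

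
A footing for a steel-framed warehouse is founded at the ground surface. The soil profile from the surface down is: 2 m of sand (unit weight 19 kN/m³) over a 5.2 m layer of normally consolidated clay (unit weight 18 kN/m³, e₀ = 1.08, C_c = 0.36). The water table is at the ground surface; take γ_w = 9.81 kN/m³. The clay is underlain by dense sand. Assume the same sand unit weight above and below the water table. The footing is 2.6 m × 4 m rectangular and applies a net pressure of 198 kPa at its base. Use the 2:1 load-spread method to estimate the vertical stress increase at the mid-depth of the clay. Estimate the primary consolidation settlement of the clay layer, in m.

Mid-depth of clay below the ground surface: z = 2 + 5.2/2 = 4.6 m.
Total vertical stress at mid-clay: σ_v = 19×2 + 18×2.6 = 84.8 kPa.
Pore pressure: u = 9.81×(4.6 − 0) = 45.126 kPa.
Initial effective stress: σ'_0 = σ_v − u = 84.8 − 45.126 = 39.674 kPa.
Stress increase at mid-clay by the 2:1 spreading method:
Δσ = qBL/((B+z)(L+z)) = 198×2.6×4/((2.6+4.6)(4+4.6)) = 33.256 kPa
Final effective stress: σ'_f = σ'_0 + Δσ = 39.674 + 33.256 = 72.93 kPa.
Normally consolidated clay, so the full stress increment lies on the virgin compression line:
S_c = C_c·H/(1+e₀)·log₁₀(σ'_f/σ'_0) = 0.36×5.2/(1+1.08)×log₁₀(72.93/39.674)
    = 0.9 × 0.2644 = 0.238 m

S_c ≈ 0.238 m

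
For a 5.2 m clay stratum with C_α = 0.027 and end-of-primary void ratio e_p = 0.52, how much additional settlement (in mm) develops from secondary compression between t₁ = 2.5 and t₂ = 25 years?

S_s ≈ 92.4 mm

Secondary compression: S_s = C_α·H/(1+e_p)·log₁₀(t₂/t₁)
S_s = 0.027×5.2/(1+0.52)×log₁₀(25/2.5)
    = 0.09237 × 1 = 0.09237 m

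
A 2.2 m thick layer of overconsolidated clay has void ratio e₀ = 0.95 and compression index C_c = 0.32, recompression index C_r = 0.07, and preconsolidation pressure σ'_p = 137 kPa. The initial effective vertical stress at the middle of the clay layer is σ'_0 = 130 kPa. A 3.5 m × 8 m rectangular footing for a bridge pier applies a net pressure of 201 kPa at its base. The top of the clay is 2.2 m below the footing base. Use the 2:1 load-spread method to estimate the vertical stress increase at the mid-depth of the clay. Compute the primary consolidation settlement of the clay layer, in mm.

Mid-depth of clay below the footing base: z = 2.2 + 2.2/2 = 3.3 m.
Stress increase at mid-clay by the 2:1 spreading method:
Δσ = qBL/((B+z)(L+z)) = 201×3.5×8/((3.5+3.3)(8+3.3)) = 73.243 kPa
Final effective stress: σ'_f = 130 + 73.243 = 203.24 kPa.
σ'_f = 203.24 > σ'_p = 137 kPa, so the stress path crosses the preconsolidation pressure — recompression up to σ'_p, then virgin compression beyond:
S_c = H/(1+e₀)·[C_r·log₁₀(σ'_p/σ'_0) + C_c·log₁₀(σ'_f/σ'_p)]
    = 2.2/1.95 × [0.07×log₁₀(137/130) + 0.32×log₁₀(203.24/137)]
    = 1.1282 × [0.0015944 + 0.054812] = 0.06364 m

S_c ≈ 63.6 mm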